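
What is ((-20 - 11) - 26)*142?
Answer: -8094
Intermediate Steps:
((-20 - 11) - 26)*142 = (-31 - 26)*142 = -57*142 = -8094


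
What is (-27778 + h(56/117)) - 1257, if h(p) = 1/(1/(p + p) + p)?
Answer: -579554531/19961 ≈ -29034.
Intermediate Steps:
h(p) = 1/(p + 1/(2*p)) (h(p) = 1/(1/(2*p) + p) = 1/(p + 1/(2*p)))
(-27778 + h(56/117)) - 1257 = (-27778 + 2*(56/117)/(1 + 2*(56/117)**2)) - 1257 = (-27778 + 2*(56/117)/(1 + 2*(3136/13689))) - 1257 = (-27778 + 2*(56/117)/(1 + 6272/13689)) - 1257 = (-27778 + 2*(56/117)/(19961/13689)) - 1257 = (-27778 + 2*(56/117)*(13689/19961)) - 1257 = (-27778 + 13104/19961) - 1257 = -554463554/19961 - 1257 = -579554531/19961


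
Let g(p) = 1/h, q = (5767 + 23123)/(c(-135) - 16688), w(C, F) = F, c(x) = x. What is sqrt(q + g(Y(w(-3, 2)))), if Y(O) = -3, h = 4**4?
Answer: I*sqrt(124137202991)/269168 ≈ 1.309*I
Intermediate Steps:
h = 256
q = -28890/16823 (q = (5767 + 23123)/(-135 - 16688) = 28890/(-16823) = 28890*(-1/16823) = -28890/16823 ≈ -1.7173)
g(p) = 1/256
sqrt(q + g(Y(w(-3, 2)))) = sqrt(-28890/16823 + 1/256) = sqrt(-7379017/4306688) = I*sqrt(124137202991)/269168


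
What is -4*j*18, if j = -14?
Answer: 1008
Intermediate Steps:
-4*j*18 = -4*(-14)*18 = 56*18 = 1008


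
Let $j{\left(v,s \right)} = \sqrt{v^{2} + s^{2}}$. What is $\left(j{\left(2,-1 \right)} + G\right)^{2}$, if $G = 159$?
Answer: $\left(159 + \sqrt{5}\right)^{2} \approx 25997.0$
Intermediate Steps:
$j{\left(v,s \right)} = \sqrt{s^{2} + v^{2}}$
$\left(j{\left(2,-1 \right)} + G\right)^{2} = \left(\sqrt{\left(-1\right)^{2} + 2^{2}} + 159\right)^{2} = \left(\sqrt{1 + 4} + 159\right)^{2} = \left(\sqrt{5} + 159\right)^{2} = \left(159 + \sqrt{5}\right)^{2}$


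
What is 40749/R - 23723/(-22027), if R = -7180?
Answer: -727247083/158153860 ≈ -4.5984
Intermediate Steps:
40749/R - 23723/(-22027) = 40749/(-7180) - 23723/(-22027) = 40749*(-1/7180) - 23723*(-1/22027) = -40749/7180 + 23723/22027 = -727247083/158153860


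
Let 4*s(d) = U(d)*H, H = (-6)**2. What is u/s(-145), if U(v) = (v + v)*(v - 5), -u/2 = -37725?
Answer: 503/2610 ≈ 0.19272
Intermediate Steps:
H = 36
u = 75450 (u = -2*(-37725) = 75450)
U(v) = 2*v*(-5 + v) (U(v) = (2*v)*(-5 + v) = 2*v*(-5 + v))
s(d) = 18*d*(-5 + d) (s(d) = ((2*d*(-5 + d))*36)/4 = (72*d*(-5 + d))/4 = 18*d*(-5 + d))
u/s(-145) = 75450/((18*(-145)*(-5 - 145))) = 75450/((18*(-145)*(-150))) = 75450/391500 = 75450*(1/391500) = 503/2610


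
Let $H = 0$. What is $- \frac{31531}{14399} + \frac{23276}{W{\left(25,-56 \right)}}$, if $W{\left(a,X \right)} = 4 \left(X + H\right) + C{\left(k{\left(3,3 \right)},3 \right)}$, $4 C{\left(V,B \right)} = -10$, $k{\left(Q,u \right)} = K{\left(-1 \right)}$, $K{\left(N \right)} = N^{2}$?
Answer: $- \frac{684585791}{6522747} \approx -104.95$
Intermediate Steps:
$k{\left(Q,u \right)} = 1$ ($k{\left(Q,u \right)} = \left(-1\right)^{2} = 1$)
$C{\left(V,B \right)} = - \frac{5}{2}$ ($C{\left(V,B \right)} = \frac{1}{4} \left(-10\right) = - \frac{5}{2}$)
$W{\left(a,X \right)} = - \frac{5}{2} + 4 X$ ($W{\left(a,X \right)} = 4 \left(X + 0\right) - \frac{5}{2} = 4 X - \frac{5}{2} = - \frac{5}{2} + 4 X$)
$- \frac{31531}{14399} + \frac{23276}{W{\left(25,-56 \right)}} = - \frac{31531}{14399} + \frac{23276}{- \frac{5}{2} + 4 \left(-56\right)} = \left(-31531\right) \frac{1}{14399} + \frac{23276}{- \frac{5}{2} - 224} = - \frac{31531}{14399} + \frac{23276}{- \frac{453}{2}} = - \frac{31531}{14399} + 23276 \left(- \frac{2}{453}\right) = - \frac{31531}{14399} - \frac{46552}{453} = - \frac{684585791}{6522747}$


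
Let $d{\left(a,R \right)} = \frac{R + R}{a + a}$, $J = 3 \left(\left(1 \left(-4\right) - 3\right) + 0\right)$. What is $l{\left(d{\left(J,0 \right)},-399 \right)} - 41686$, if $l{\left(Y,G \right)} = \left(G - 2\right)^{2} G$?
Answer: $-64201285$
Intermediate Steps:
$J = -21$ ($J = 3 \left(\left(-4 - 3\right) + 0\right) = 3 \left(-7 + 0\right) = 3 \left(-7\right) = -21$)
$d{\left(a,R \right)} = \frac{R}{a}$ ($d{\left(a,R \right)} = \frac{2 R}{2 a} = 2 R \frac{1}{2 a} = \frac{R}{a}$)
$l{\left(Y,G \right)} = G \left(-2 + G\right)^{2}$ ($l{\left(Y,G \right)} = \left(-2 + G\right)^{2} G = G \left(-2 + G\right)^{2}$)
$l{\left(d{\left(J,0 \right)},-399 \right)} - 41686 = - 399 \left(-2 - 399\right)^{2} - 41686 = - 399 \left(-401\right)^{2} - 41686 = \left(-399\right) 160801 - 41686 = -64159599 - 41686 = -64201285$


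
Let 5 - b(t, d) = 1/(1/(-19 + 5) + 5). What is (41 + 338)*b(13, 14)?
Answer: 125449/69 ≈ 1818.1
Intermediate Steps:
b(t, d) = 331/69 (b(t, d) = 5 - 1/(1/(-19 + 5) + 5) = 5 - 1/(1/(-14) + 5) = 5 - 1/(-1/14 + 5) = 5 - 1/69/14 = 5 - 1*14/69 = 5 - 14/69 = 331/69)
(41 + 338)*b(13, 14) = (41 + 338)*(331/69) = 379*(331/69) = 125449/69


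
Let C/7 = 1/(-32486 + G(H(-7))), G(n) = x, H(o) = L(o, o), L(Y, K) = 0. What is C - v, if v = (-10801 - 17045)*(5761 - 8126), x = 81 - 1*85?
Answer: -2139654617107/32490 ≈ -6.5856e+7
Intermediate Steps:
H(o) = 0
x = -4 (x = 81 - 85 = -4)
G(n) = -4
v = 65855790 (v = -27846*(-2365) = 65855790)
C = -7/32490 (C = 7/(-32486 - 4) = 7/(-32490) = 7*(-1/32490) = -7/32490 ≈ -0.00021545)
C - v = -7/32490 - 1*65855790 = -7/32490 - 65855790 = -2139654617107/32490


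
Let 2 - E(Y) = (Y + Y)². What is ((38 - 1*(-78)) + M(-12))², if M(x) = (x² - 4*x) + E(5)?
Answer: 44100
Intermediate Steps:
E(Y) = 2 - 4*Y² (E(Y) = 2 - (Y + Y)² = 2 - (2*Y)² = 2 - 4*Y²)
M(x) = -98 + x² - 4*x (M(x) = (x² - 4*x) + (2 - 4*5²) = (x² - 4*x) + (2 - 4*25) = (x² - 4*x) + (2 - 100) = (x² - 4*x) - 98 = -98 + x² - 4*x)
((38 - 1*(-78)) + M(-12))² = ((38 - 1*(-78)) + (-98 + (-12)² - 4*(-12)))² = ((38 + 78) + (-98 + 144 + 48))² = (116 + 94)² = 210² = 44100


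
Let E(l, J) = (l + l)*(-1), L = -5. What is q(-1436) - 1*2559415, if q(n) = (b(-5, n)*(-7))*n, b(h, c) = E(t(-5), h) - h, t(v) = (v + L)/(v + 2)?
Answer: -7728505/3 ≈ -2.5762e+6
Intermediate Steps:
t(v) = (-5 + v)/(2 + v) (t(v) = (v - 5)/(v + 2) = (-5 + v)/(2 + v))
E(l, J) = -2*l (E(l, J) = (2*l)*(-1) = -2*l)
b(h, c) = -20/3 - h (b(h, c) = -2*(-5 - 5)/(2 - 5) - h = -2*(-10)/(-3) - h = -(-2)*(-10)/3 - h = -2*10/3 - h = -20/3 - h)
q(n) = 35*n/3 (q(n) = ((-20/3 - 1*(-5))*(-7))*n = ((-20/3 + 5)*(-7))*n = (-5/3*(-7))*n = 35*n/3)
q(-1436) - 1*2559415 = (35/3)*(-1436) - 1*2559415 = -50260/3 - 2559415 = -7728505/3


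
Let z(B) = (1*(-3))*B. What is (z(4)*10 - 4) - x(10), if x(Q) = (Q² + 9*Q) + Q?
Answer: -324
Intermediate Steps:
z(B) = -3*B
x(Q) = Q² + 10*Q
(z(4)*10 - 4) - x(10) = (-3*4*10 - 4) - 10*(10 + 10) = (-12*10 - 4) - 10*20 = (-120 - 4) - 1*200 = -124 - 200 = -324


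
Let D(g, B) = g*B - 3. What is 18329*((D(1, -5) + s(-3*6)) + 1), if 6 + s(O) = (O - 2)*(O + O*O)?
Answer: -112411757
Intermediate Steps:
D(g, B) = -3 + B*g (D(g, B) = B*g - 3 = -3 + B*g)
s(O) = -6 + (-2 + O)*(O + O**2) (s(O) = -6 + (O - 2)*(O + O*O) = -6 + (-2 + O)*(O + O**2))
18329*((D(1, -5) + s(-3*6)) + 1) = 18329*(((-3 - 5*1) + (-6 + (-3*6)**3 - (-3*6)**2 - (-6)*6)) + 1) = 18329*(((-3 - 5) + (-6 + (-18)**3 - 1*(-18)**2 - 2*(-18))) + 1) = 18329*((-8 + (-6 - 5832 - 1*324 + 36)) + 1) = 18329*((-8 + (-6 - 5832 - 324 + 36)) + 1) = 18329*((-8 - 6126) + 1) = 18329*(-6134 + 1) = 18329*(-6133) = -112411757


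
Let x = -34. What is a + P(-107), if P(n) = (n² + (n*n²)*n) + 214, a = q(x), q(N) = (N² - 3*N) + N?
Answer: 131092488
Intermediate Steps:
q(N) = N² - 2*N
a = 1224 (a = -34*(-2 - 34) = -34*(-36) = 1224)
P(n) = 214 + n² + n⁴ (P(n) = (n² + n³*n) + 214 = (n² + n⁴) + 214 = 214 + n² + n⁴)
a + P(-107) = 1224 + (214 + (-107)² + (-107)⁴) = 1224 + (214 + 11449 + 131079601) = 1224 + 131091264 = 131092488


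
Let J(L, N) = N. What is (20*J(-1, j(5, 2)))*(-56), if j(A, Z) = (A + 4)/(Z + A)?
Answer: -1440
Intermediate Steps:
j(A, Z) = (4 + A)/(A + Z)
(20*J(-1, j(5, 2)))*(-56) = (20*((4 + 5)/(5 + 2)))*(-56) = (20*(9/7))*(-56) = (180/7)*(-56) = -1440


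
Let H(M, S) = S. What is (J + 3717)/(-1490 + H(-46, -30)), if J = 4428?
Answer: -1629/304 ≈ -5.3586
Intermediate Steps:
(J + 3717)/(-1490 + H(-46, -30)) = (4428 + 3717)/(-1490 - 30) = 8145/(-1520) = 8145*(-1/1520) = -1629/304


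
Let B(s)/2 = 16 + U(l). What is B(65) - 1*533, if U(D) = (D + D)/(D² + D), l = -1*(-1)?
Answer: -499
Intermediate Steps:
l = 1
U(D) = 2*D/(D + D²) (U(D) = (2*D)/(D + D²) = 2*D/(D + D²))
B(s) = 34 (B(s) = 2*(16 + 2/(1 + 1)) = 2*(16 + 2/2) = 2*(16 + 2*(½)) = 2*(16 + 1) = 2*17 = 34)
B(65) - 1*533 = 34 - 1*533 = 34 - 533 = -499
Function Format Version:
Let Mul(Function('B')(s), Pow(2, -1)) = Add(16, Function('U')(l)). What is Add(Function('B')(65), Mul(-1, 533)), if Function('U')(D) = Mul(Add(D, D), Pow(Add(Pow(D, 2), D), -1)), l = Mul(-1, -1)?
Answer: -499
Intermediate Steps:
l = 1
Function('U')(D) = Mul(2, D, Pow(Add(D, Pow(D, 2)), -1)) (Function('U')(D) = Mul(Mul(2, D), Pow(Add(D, Pow(D, 2)), -1)) = Mul(2, D, Pow(Add(D, Pow(D, 2)), -1)))
Function('B')(s) = 34 (Function('B')(s) = Mul(2, Add(16, Mul(2, Pow(Add(1, 1), -1)))) = Mul(2, Add(16, Mul(2, Pow(2, -1)))) = Mul(2, Add(16, Mul(2, Rational(1, 2)))) = Mul(2, Add(16, 1)) = Mul(2, 17) = 34)
Add(Function('B')(65), Mul(-1, 533)) = Add(34, Mul(-1, 533)) = Add(34, -533) = -499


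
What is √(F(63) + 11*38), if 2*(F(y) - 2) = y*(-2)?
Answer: √357 ≈ 18.894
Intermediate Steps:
F(y) = 2 - y (F(y) = 2 + (y*(-2))/2 = 2 + (-2*y)/2 = 2 - y)
√(F(63) + 11*38) = √((2 - 1*63) + 11*38) = √((2 - 63) + 418) = √(-61 + 418) = √357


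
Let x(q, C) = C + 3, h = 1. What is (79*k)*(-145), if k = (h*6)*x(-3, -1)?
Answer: -137460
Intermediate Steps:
x(q, C) = 3 + C
k = 12 (k = (1*6)*(3 - 1) = 6*2 = 12)
(79*k)*(-145) = (79*12)*(-145) = 948*(-145) = -137460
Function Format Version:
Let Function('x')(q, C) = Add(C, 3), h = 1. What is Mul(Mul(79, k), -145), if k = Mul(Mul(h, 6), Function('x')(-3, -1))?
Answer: -137460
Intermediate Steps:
Function('x')(q, C) = Add(3, C)
k = 12 (k = Mul(Mul(1, 6), Add(3, -1)) = Mul(6, 2) = 12)
Mul(Mul(79, k), -145) = Mul(Mul(79, 12), -145) = Mul(948, -145) = -137460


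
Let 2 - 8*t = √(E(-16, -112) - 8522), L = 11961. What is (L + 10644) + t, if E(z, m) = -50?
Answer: 90421/4 - I*√2143/4 ≈ 22605.0 - 11.573*I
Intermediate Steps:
t = ¼ - I*√2143/4 (t = ¼ - √(-50 - 8522)/8 = ¼ - I*√2143/4 ≈ 0.25 - 11.573*I)
(L + 10644) + t = (11961 + 10644) + (¼ - I*√2143/4) = 22605 + (¼ - I*√2143/4) = 90421/4 - I*√2143/4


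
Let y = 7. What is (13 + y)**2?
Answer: 400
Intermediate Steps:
(13 + y)**2 = (13 + 7)**2 = 20**2 = 400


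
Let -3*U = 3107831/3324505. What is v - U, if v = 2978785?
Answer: 29708959987106/9973515 ≈ 2.9788e+6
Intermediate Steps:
U = -3107831/9973515 (U = -3107831/(3*3324505) = -⅓*3107831/3324505 = -3107831/9973515 ≈ -0.31161)
v - U = 2978785 - 1*(-3107831/9973515) = 2978785 + 3107831/9973515 = 29708959987106/9973515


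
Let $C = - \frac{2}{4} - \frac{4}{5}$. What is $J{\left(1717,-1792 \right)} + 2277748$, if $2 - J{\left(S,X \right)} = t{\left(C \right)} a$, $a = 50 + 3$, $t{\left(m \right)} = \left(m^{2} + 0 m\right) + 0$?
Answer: $\frac{227766043}{100} \approx 2.2777 \cdot 10^{6}$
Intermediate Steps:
$C = - \frac{13}{10}$ ($C = \left(-2\right) \frac{1}{4} - \frac{4}{5} = - \frac{1}{2} - \frac{4}{5} = - \frac{13}{10} \approx -1.3$)
$t{\left(m \right)} = m^{2}$ ($t{\left(m \right)} = \left(m^{2} + 0\right) + 0 = m^{2} + 0 = m^{2}$)
$a = 53$
$J{\left(S,X \right)} = - \frac{8757}{100}$ ($J{\left(S,X \right)} = 2 - \left(- \frac{13}{10}\right)^{2} \cdot 53 = 2 - \frac{169}{100} \cdot 53 = 2 - \frac{8957}{100} = - \frac{8757}{100}$)
$J{\left(1717,-1792 \right)} + 2277748 = - \frac{8757}{100} + 2277748 = \frac{227766043}{100}$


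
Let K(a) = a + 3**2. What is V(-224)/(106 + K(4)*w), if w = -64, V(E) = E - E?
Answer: 0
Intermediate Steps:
K(a) = 9 + a (K(a) = a + 9 = 9 + a)
V(E) = 0
V(-224)/(106 + K(4)*w) = 0/(106 + (9 + 4)*(-64)) = 0/(106 + 13*(-64)) = 0/(106 - 832) = 0/(-726) = 0*(-1/726) = 0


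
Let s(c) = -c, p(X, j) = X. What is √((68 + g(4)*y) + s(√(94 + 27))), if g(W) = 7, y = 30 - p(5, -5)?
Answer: 2*√58 ≈ 15.232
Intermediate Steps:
y = 25 (y = 30 - 1*5 = 30 - 5 = 25)
√((68 + g(4)*y) + s(√(94 + 27))) = √((68 + 7*25) - √(94 + 27)) = √((68 + 175) - √121) = √(243 - 1*11) = √(243 - 11) = √232 = 2*√58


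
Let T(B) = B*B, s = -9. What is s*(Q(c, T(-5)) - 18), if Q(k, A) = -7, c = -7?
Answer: 225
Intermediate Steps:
T(B) = B**2
s*(Q(c, T(-5)) - 18) = -9*(-7 - 18) = -9*(-25) = 225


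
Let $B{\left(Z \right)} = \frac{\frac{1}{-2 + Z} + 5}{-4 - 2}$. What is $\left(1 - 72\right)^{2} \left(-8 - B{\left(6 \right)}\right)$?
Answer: $- \frac{287337}{8} \approx -35917.0$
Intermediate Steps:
$B{\left(Z \right)} = - \frac{5}{6} - \frac{1}{6 \left(-2 + Z\right)}$ ($B{\left(Z \right)} = \frac{5 + \frac{1}{-2 + Z}}{-6} = \left(5 + \frac{1}{-2 + Z}\right) \left(- \frac{1}{6}\right) = - \frac{5}{6} - \frac{1}{6 \left(-2 + Z\right)}$)
$\left(1 - 72\right)^{2} \left(-8 - B{\left(6 \right)}\right) = \left(1 - 72\right)^{2} \left(-8 - \frac{9 - 30}{6 \left(-2 + 6\right)}\right) = \left(-71\right)^{2} \left(-8 - \frac{9 - 30}{6 \cdot 4}\right) = 5041 \left(-8 - \frac{1}{6} \cdot \frac{1}{4} \left(-21\right)\right) = 5041 \left(-8 - - \frac{7}{8}\right) = 5041 \left(-8 + \frac{7}{8}\right) = 5041 \left(- \frac{57}{8}\right) = - \frac{287337}{8}$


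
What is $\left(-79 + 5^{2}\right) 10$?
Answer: $-540$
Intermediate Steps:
$\left(-79 + 5^{2}\right) 10 = \left(-79 + 25\right) 10 = \left(-54\right) 10 = -540$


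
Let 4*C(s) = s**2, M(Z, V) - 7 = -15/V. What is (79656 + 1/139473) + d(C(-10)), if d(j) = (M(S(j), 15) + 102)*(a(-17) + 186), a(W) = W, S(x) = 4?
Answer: 13655522485/139473 ≈ 97908.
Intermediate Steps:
M(Z, V) = 7 - 15/V
C(s) = s**2/4
d(j) = 18252 (d(j) = ((7 - 15/15) + 102)*(-17 + 186) = ((7 - 15*1/15) + 102)*169 = ((7 - 1) + 102)*169 = (6 + 102)*169 = 108*169 = 18252)
(79656 + 1/139473) + d(C(-10)) = (79656 + 1/139473) + 18252 = 11109861289/139473 + 18252 = 13655522485/139473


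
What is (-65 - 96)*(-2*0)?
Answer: 0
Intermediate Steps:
(-65 - 96)*(-2*0) = -161*0 = 0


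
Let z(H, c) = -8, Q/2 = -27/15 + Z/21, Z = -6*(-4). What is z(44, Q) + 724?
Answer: 716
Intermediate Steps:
Z = 24
Q = -46/35 (Q = 2*(-27/15 + 24/21) = 2*(-27*1/15 + 24*(1/21)) = 2*(-9/5 + 8/7) = 2*(-23/35) = -46/35 ≈ -1.3143)
z(44, Q) + 724 = -8 + 724 = 716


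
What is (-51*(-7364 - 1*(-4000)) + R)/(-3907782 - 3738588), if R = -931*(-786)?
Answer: -30111/254879 ≈ -0.11814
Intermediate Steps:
R = 731766
(-51*(-7364 - 1*(-4000)) + R)/(-3907782 - 3738588) = (-51*(-7364 - 1*(-4000)) + 731766)/(-3907782 - 3738588) = (-51*(-7364 + 4000) + 731766)/(-7646370) = (-51*(-3364) + 731766)*(-1/7646370) = (171564 + 731766)*(-1/7646370) = 903330*(-1/7646370) = -30111/254879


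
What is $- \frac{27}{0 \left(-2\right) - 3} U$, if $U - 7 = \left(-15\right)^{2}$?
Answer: $2088$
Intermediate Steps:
$U = 232$ ($U = 7 + \left(-15\right)^{2} = 7 + 225 = 232$)
$- \frac{27}{0 \left(-2\right) - 3} U = - \frac{27}{0 \left(-2\right) - 3} \cdot 232 = - \frac{27}{0 - 3} \cdot 232 = - \frac{27}{-3} \cdot 232 = \left(-27\right) \left(- \frac{1}{3}\right) 232 = 9 \cdot 232 = 2088$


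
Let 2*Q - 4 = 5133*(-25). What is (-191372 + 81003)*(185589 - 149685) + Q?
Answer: -7925505473/2 ≈ -3.9628e+9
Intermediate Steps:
Q = -128321/2 (Q = 2 + (5133*(-25))/2 = 2 + (½)*(-128325) = 2 - 128325/2 = -128321/2 ≈ -64161.)
(-191372 + 81003)*(185589 - 149685) + Q = (-191372 + 81003)*(185589 - 149685) - 128321/2 = -110369*35904 - 128321/2 = -3962688576 - 128321/2 = -7925505473/2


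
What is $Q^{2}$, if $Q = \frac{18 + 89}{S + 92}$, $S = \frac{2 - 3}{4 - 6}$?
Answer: $\frac{45796}{34225} \approx 1.3381$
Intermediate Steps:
$S = \frac{1}{2}$ ($S = - \frac{1}{-2} = \left(-1\right) \left(- \frac{1}{2}\right) = \frac{1}{2} \approx 0.5$)
$Q = \frac{214}{185}$ ($Q = \frac{18 + 89}{\frac{1}{2} + 92} = \frac{107}{\frac{185}{2}} = 107 \cdot \frac{2}{185} = \frac{214}{185} \approx 1.1568$)
$Q^{2} = \left(\frac{214}{185}\right)^{2} = \frac{45796}{34225}$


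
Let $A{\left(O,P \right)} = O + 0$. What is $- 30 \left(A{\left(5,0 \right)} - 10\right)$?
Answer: $150$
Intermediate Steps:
$A{\left(O,P \right)} = O$
$- 30 \left(A{\left(5,0 \right)} - 10\right) = - 30 \left(5 - 10\right) = \left(-30\right) \left(-5\right) = 150$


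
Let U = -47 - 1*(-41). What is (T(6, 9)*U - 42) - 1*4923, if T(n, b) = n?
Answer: -5001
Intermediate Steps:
U = -6 (U = -47 + 41 = -6)
(T(6, 9)*U - 42) - 1*4923 = (6*(-6) - 42) - 1*4923 = (-36 - 42) - 4923 = -78 - 4923 = -5001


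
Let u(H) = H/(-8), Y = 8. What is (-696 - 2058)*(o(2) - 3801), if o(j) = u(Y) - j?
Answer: 10476216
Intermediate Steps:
u(H) = -H/8 (u(H) = H*(-⅛) = -H/8)
o(j) = -1 - j (o(j) = -⅛*8 - j = -1 - j)
(-696 - 2058)*(o(2) - 3801) = (-696 - 2058)*((-1 - 1*2) - 3801) = -2754*((-1 - 2) - 3801) = -2754*(-3 - 3801) = -2754*(-3804) = 10476216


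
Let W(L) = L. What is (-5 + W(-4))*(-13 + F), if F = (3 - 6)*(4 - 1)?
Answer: 198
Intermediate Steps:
F = -9 (F = -3*3 = -9)
(-5 + W(-4))*(-13 + F) = (-5 - 4)*(-13 - 9) = -9*(-22) = 198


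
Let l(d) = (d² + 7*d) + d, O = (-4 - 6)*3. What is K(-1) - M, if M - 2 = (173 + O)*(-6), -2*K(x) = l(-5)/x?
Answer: 1697/2 ≈ 848.50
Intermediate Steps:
O = -30 (O = -10*3 = -30)
l(d) = d² + 8*d
K(x) = 15/(2*x) (K(x) = -(-5*(8 - 5))/(2*x) = -(-5*3)/(2*x) = -(-15)/(2*x) = 15/(2*x))
M = -856 (M = 2 + (173 - 30)*(-6) = 2 + 143*(-6) = 2 - 858 = -856)
K(-1) - M = (15/2)/(-1) - 1*(-856) = (15/2)*(-1) + 856 = -15/2 + 856 = 1697/2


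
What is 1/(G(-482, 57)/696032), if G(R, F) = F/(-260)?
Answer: -180968320/57 ≈ -3.1749e+6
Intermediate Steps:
G(R, F) = -F/260 (G(R, F) = F*(-1/260) = -F/260)
1/(G(-482, 57)/696032) = 1/(-1/260*57/696032) = 1/(-57/260*1/696032) = 1/(-57/180968320) = -180968320/57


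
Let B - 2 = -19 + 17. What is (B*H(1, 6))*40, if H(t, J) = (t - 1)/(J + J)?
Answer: 0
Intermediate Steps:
B = 0 (B = 2 + (-19 + 17) = 2 - 2 = 0)
H(t, J) = (-1 + t)/(2*J) (H(t, J) = (-1 + t)/((2*J)) = (-1 + t)*(1/(2*J)) = (-1 + t)/(2*J))
(B*H(1, 6))*40 = (0*((½)*(-1 + 1)/6))*40 = (0*((½)*(⅙)*0))*40 = (0*0)*40 = 0*40 = 0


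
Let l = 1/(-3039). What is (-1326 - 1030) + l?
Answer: -7159885/3039 ≈ -2356.0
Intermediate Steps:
l = -1/3039 ≈ -0.00032906
(-1326 - 1030) + l = (-1326 - 1030) - 1/3039 = -2356 - 1/3039 = -7159885/3039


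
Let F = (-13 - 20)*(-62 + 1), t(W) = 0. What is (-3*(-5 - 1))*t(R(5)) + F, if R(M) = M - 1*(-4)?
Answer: 2013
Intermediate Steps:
R(M) = 4 + M (R(M) = M + 4 = 4 + M)
F = 2013 (F = -33*(-61) = 2013)
(-3*(-5 - 1))*t(R(5)) + F = -3*(-5 - 1)*0 + 2013 = -3*(-6)*0 + 2013 = 18*0 + 2013 = 0 + 2013 = 2013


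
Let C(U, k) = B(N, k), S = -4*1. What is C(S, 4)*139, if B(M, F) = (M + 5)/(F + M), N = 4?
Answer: 1251/8 ≈ 156.38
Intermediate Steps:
B(M, F) = (5 + M)/(F + M)
S = -4
C(U, k) = 9/(4 + k) (C(U, k) = (5 + 4)/(k + 4) = 9/(4 + k))
C(S, 4)*139 = (9/(4 + 4))*139 = (9/8)*139 = 1251/8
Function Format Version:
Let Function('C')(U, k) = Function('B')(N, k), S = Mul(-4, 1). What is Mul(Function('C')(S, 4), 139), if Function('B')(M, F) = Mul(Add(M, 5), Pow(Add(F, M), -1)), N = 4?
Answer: Rational(1251, 8) ≈ 156.38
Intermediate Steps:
Function('B')(M, F) = Mul(Pow(Add(F, M), -1), Add(5, M)) (Function('B')(M, F) = Mul(Add(5, M), Pow(Add(F, M), -1)) = Mul(Pow(Add(F, M), -1), Add(5, M)))
S = -4
Function('C')(U, k) = Mul(9, Pow(Add(4, k), -1)) (Function('C')(U, k) = Mul(Pow(Add(k, 4), -1), Add(5, 4)) = Mul(Pow(Add(4, k), -1), 9) = Mul(9, Pow(Add(4, k), -1)))
Mul(Function('C')(S, 4), 139) = Mul(Mul(9, Pow(Add(4, 4), -1)), 139) = Mul(Mul(9, Pow(8, -1)), 139) = Mul(Mul(9, Rational(1, 8)), 139) = Mul(Rational(9, 8), 139) = Rational(1251, 8)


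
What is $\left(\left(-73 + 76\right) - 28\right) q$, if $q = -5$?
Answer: $125$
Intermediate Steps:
$\left(\left(-73 + 76\right) - 28\right) q = \left(\left(-73 + 76\right) - 28\right) \left(-5\right) = \left(3 - 28\right) \left(-5\right) = \left(-25\right) \left(-5\right) = 125$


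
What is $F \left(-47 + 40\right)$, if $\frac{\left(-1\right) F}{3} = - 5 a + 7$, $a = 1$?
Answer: $42$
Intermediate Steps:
$F = -6$ ($F = - 3 \left(\left(-5\right) 1 + 7\right) = - 3 \left(-5 + 7\right) = \left(-3\right) 2 = -6$)
$F \left(-47 + 40\right) = - 6 \left(-47 + 40\right) = \left(-6\right) \left(-7\right) = 42$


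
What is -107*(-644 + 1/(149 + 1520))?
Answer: 115007345/1669 ≈ 68908.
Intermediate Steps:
-107*(-644 + 1/(149 + 1520)) = -107*(-644 + 1/1669) = -107*(-1074835/1669) = 115007345/1669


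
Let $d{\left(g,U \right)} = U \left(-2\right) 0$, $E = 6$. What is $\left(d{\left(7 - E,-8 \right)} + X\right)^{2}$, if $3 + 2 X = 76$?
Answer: $\frac{5329}{4} \approx 1332.3$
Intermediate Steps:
$d{\left(g,U \right)} = 0$ ($d{\left(g,U \right)} = - 2 U 0 = 0$)
$X = \frac{73}{2}$ ($X = - \frac{3}{2} + \frac{1}{2} \cdot 76 = - \frac{3}{2} + 38 = \frac{73}{2} \approx 36.5$)
$\left(d{\left(7 - E,-8 \right)} + X\right)^{2} = \left(0 + \frac{73}{2}\right)^{2} = \left(\frac{73}{2}\right)^{2} = \frac{5329}{4}$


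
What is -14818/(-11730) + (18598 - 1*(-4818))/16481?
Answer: 259442569/96661065 ≈ 2.6840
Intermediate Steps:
-14818/(-11730) + (18598 - 1*(-4818))/16481 = -14818*(-1/11730) + (18598 + 4818)*(1/16481) = 7409/5865 + 23416*(1/16481) = 7409/5865 + 23416/16481 = 259442569/96661065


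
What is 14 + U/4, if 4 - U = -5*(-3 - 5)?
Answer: 5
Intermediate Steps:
U = -36 (U = 4 - (-5)*(-3 - 5) = 4 - (-5)*(-8) = 4 - 1*40 = 4 - 40 = -36)
14 + U/4 = 14 - 36/4 = 14 - 36*¼ = 14 - 9 = 5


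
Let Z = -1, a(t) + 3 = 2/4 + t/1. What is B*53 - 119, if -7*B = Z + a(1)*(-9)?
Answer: -2991/14 ≈ -213.64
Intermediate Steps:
a(t) = -5/2 + t (a(t) = -3 + (2/4 + t/1) = -3 + (2*(¼) + t*1) = -3 + (½ + t) = -5/2 + t)
B = -25/14 (B = -(-1 + (-5/2 + 1)*(-9))/7 = -(-1 - 3/2*(-9))/7 = -(-1 + 27/2)/7 = -⅐*25/2 = -25/14 ≈ -1.7857)
B*53 - 119 = -25/14*53 - 119 = -1325/14 - 119 = -2991/14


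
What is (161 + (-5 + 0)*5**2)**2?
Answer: 1296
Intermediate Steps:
(161 + (-5 + 0)*5**2)**2 = (161 - 5*25)**2 = (161 - 125)**2 = 36**2 = 1296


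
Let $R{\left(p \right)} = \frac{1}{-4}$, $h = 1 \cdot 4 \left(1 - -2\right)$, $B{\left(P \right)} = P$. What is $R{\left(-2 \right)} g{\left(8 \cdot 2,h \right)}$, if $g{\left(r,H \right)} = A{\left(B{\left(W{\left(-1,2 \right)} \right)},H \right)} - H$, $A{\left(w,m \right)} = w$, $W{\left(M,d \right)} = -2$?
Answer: $\frac{7}{2} \approx 3.5$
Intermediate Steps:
$h = 12$ ($h = 4 \left(1 + 2\right) = 4 \cdot 3 = 12$)
$g{\left(r,H \right)} = -2 - H$
$R{\left(p \right)} = - \frac{1}{4}$
$R{\left(-2 \right)} g{\left(8 \cdot 2,h \right)} = - \frac{-2 - 12}{4} = \left(- \frac{1}{4}\right) \left(-14\right) = \frac{7}{2}$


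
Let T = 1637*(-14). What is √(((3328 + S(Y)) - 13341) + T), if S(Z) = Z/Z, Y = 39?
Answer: I*√32930 ≈ 181.47*I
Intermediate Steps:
S(Z) = 1
T = -22918
√(((3328 + S(Y)) - 13341) + T) = √(((3328 + 1) - 13341) - 22918) = √((3329 - 13341) - 22918) = √(-10012 - 22918) = √(-32930) = I*√32930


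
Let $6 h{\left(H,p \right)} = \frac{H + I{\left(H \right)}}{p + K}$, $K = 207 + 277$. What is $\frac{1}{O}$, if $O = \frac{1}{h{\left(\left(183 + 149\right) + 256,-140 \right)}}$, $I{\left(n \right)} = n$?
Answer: $\frac{49}{86} \approx 0.56977$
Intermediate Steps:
$K = 484$
$h{\left(H,p \right)} = \frac{H}{3 \left(484 + p\right)}$ ($h{\left(H,p \right)} = \frac{\left(H + H\right) \frac{1}{p + 484}}{6} = \frac{2 H \frac{1}{484 + p}}{6} = \frac{H}{3 \left(484 + p\right)}$)
$O = \frac{86}{49}$ ($O = \frac{1}{\frac{1}{3} \left(\left(183 + 149\right) + 256\right) \frac{1}{484 - 140}} = \frac{1}{\frac{1}{3} \left(332 + 256\right) \frac{1}{344}} = \frac{1}{\frac{1}{3} \cdot 588 \cdot \frac{1}{344}} = \frac{1}{\frac{49}{86}} = \frac{86}{49} \approx 1.7551$)
$\frac{1}{O} = \frac{1}{\frac{86}{49}} = \frac{49}{86}$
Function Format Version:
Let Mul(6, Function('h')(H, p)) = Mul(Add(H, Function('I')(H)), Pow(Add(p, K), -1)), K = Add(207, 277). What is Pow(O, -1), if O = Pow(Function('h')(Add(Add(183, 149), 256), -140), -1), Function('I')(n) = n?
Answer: Rational(49, 86) ≈ 0.56977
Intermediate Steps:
K = 484
Function('h')(H, p) = Mul(Rational(1, 3), H, Pow(Add(484, p), -1)) (Function('h')(H, p) = Mul(Rational(1, 6), Mul(Add(H, H), Pow(Add(p, 484), -1))) = Mul(Rational(1, 6), Mul(Mul(2, H), Pow(Add(484, p), -1))) = Mul(Rational(1, 6), Mul(2, H, Pow(Add(484, p), -1))) = Mul(Rational(1, 3), H, Pow(Add(484, p), -1)))
O = Rational(86, 49) (O = Pow(Mul(Rational(1, 3), Add(Add(183, 149), 256), Pow(Add(484, -140), -1)), -1) = Pow(Mul(Rational(1, 3), Add(332, 256), Pow(344, -1)), -1) = Pow(Mul(Rational(1, 3), 588, Rational(1, 344)), -1) = Pow(Rational(49, 86), -1) = Rational(86, 49) ≈ 1.7551)
Pow(O, -1) = Pow(Rational(86, 49), -1) = Rational(49, 86)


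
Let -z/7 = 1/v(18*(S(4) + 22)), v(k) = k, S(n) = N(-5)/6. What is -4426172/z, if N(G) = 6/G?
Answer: 8684149464/35 ≈ 2.4812e+8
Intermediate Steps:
S(n) = -1/5 (S(n) = (6/(-5))/6 = (6*(-1/5))*(1/6) = -6/5*1/6 = -1/5)
z = -35/1962 (z = -7*1/(18*(-1/5 + 22)) = -7/(18*(109/5)) = -7/1962/5 = -7*5/1962 = -35/1962 ≈ -0.017839)
-4426172/z = -4426172/(-35/1962) = -4426172*(-1962/35) = 8684149464/35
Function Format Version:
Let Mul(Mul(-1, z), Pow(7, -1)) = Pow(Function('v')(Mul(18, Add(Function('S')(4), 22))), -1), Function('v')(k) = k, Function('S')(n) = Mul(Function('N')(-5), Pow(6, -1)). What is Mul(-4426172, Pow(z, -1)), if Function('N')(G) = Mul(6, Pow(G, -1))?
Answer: Rational(8684149464, 35) ≈ 2.4812e+8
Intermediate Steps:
Function('S')(n) = Rational(-1, 5) (Function('S')(n) = Mul(Mul(6, Pow(-5, -1)), Pow(6, -1)) = Mul(Mul(6, Rational(-1, 5)), Rational(1, 6)) = Mul(Rational(-6, 5), Rational(1, 6)) = Rational(-1, 5))
z = Rational(-35, 1962) (z = Mul(-7, Pow(Mul(18, Add(Rational(-1, 5), 22)), -1)) = Mul(-7, Pow(Mul(18, Rational(109, 5)), -1)) = Mul(-7, Pow(Rational(1962, 5), -1)) = Mul(-7, Rational(5, 1962)) = Rational(-35, 1962) ≈ -0.017839)
Mul(-4426172, Pow(z, -1)) = Mul(-4426172, Pow(Rational(-35, 1962), -1)) = Mul(-4426172, Rational(-1962, 35)) = Rational(8684149464, 35)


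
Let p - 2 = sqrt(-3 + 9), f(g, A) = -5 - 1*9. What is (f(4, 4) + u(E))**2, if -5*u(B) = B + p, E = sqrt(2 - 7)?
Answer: (72 + sqrt(6) + I*sqrt(5))**2/25 ≈ 221.51 + 13.318*I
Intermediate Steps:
f(g, A) = -14 (f(g, A) = -5 - 9 = -14)
E = I*sqrt(5) (E = sqrt(-5) = I*sqrt(5) ≈ 2.2361*I)
p = 2 + sqrt(6) (p = 2 + sqrt(-3 + 9) = 2 + sqrt(6) ≈ 4.4495)
u(B) = -2/5 - B/5 - sqrt(6)/5 (u(B) = -(B + (2 + sqrt(6)))/5 = -(2 + B + sqrt(6))/5 = -2/5 - B/5 - sqrt(6)/5)
(f(4, 4) + u(E))**2 = (-14 + (-2/5 - I*sqrt(5)/5 - sqrt(6)/5))**2 = (-14 + (-2/5 - sqrt(6)/5 - I*sqrt(5)/5))**2 = (-72/5 - sqrt(6)/5 - I*sqrt(5)/5)**2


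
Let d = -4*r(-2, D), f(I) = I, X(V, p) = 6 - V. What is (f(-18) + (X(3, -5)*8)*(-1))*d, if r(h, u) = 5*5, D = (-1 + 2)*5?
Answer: 4200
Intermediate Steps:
D = 5 (D = 1*5 = 5)
r(h, u) = 25
d = -100 (d = -4*25 = -100)
(f(-18) + (X(3, -5)*8)*(-1))*d = (-18 + ((6 - 1*3)*8)*(-1))*(-100) = (-18 + ((6 - 3)*8)*(-1))*(-100) = (-18 + (3*8)*(-1))*(-100) = (-18 + 24*(-1))*(-100) = (-18 - 24)*(-100) = -42*(-100) = 4200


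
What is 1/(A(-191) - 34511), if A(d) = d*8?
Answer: -1/36039 ≈ -2.7748e-5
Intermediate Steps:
A(d) = 8*d
1/(A(-191) - 34511) = 1/(8*(-191) - 34511) = 1/(-1528 - 34511) = 1/(-36039) = -1/36039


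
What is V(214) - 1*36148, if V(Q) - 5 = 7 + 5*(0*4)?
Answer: -36136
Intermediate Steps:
V(Q) = 12 (V(Q) = 5 + (7 + 5*(0*4)) = 5 + (7 + 5*0) = 5 + (7 + 0) = 5 + 7 = 12)
V(214) - 1*36148 = 12 - 1*36148 = 12 - 36148 = -36136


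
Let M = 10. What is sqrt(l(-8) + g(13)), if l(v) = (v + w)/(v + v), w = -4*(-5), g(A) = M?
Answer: sqrt(37)/2 ≈ 3.0414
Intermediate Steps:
g(A) = 10
w = 20
l(v) = (20 + v)/(2*v) (l(v) = (v + 20)/(v + v) = (20 + v)/((2*v)) = (20 + v)*(1/(2*v)) = (20 + v)/(2*v))
sqrt(l(-8) + g(13)) = sqrt((1/2)*(20 - 8)/(-8) + 10) = sqrt((1/2)*(-1/8)*12 + 10) = sqrt(-3/4 + 10) = sqrt(37/4) = sqrt(37)/2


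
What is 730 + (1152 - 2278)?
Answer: -396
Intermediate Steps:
730 + (1152 - 2278) = 730 - 1126 = -396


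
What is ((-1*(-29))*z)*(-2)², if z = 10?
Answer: 1160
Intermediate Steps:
((-1*(-29))*z)*(-2)² = (-1*(-29)*10)*(-2)² = (29*10)*4 = 290*4 = 1160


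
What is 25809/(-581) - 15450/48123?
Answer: -59570617/1331403 ≈ -44.743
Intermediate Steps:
25809/(-581) - 15450/48123 = 25809*(-1/581) - 15450*1/48123 = -3687/83 - 5150/16041 = -59570617/1331403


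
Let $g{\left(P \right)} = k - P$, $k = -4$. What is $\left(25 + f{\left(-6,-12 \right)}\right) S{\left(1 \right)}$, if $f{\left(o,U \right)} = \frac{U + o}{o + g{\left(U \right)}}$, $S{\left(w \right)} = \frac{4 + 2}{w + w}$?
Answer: $48$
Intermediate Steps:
$S{\left(w \right)} = \frac{3}{w}$ ($S{\left(w \right)} = \frac{6}{2 w} = 6 \frac{1}{2 w} = \frac{3}{w}$)
$g{\left(P \right)} = -4 - P$
$f{\left(o,U \right)} = \frac{U + o}{-4 + o - U}$ ($f{\left(o,U \right)} = \frac{U + o}{o - \left(4 + U\right)} = \frac{U + o}{-4 + o - U}$)
$\left(25 + f{\left(-6,-12 \right)}\right) S{\left(1 \right)} = \left(25 + \frac{-12 - 6}{-4 - 6 - -12}\right) \frac{3}{1} = \left(25 + \frac{1}{-4 - 6 + 12} \left(-18\right)\right) 3 \cdot 1 = \left(25 + \frac{1}{2} \left(-18\right)\right) 3 = \left(25 - 9\right) 3 = 16 \cdot 3 = 48$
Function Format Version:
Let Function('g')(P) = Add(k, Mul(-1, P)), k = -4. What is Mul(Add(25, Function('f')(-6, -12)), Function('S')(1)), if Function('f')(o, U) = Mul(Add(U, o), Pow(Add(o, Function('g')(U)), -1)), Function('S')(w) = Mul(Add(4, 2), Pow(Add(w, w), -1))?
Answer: 48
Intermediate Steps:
Function('S')(w) = Mul(3, Pow(w, -1)) (Function('S')(w) = Mul(6, Pow(Mul(2, w), -1)) = Mul(6, Mul(Rational(1, 2), Pow(w, -1))) = Mul(3, Pow(w, -1)))
Function('g')(P) = Add(-4, Mul(-1, P))
Function('f')(o, U) = Mul(Pow(Add(-4, o, Mul(-1, U)), -1), Add(U, o)) (Function('f')(o, U) = Mul(Add(U, o), Pow(Add(o, Add(-4, Mul(-1, U))), -1)) = Mul(Add(U, o), Pow(Add(-4, o, Mul(-1, U)), -1)) = Mul(Pow(Add(-4, o, Mul(-1, U)), -1), Add(U, o)))
Mul(Add(25, Function('f')(-6, -12)), Function('S')(1)) = Mul(Add(25, Mul(Pow(Add(-4, -6, Mul(-1, -12)), -1), Add(-12, -6))), Mul(3, Pow(1, -1))) = Mul(Add(25, Mul(Pow(Add(-4, -6, 12), -1), -18)), Mul(3, 1)) = Mul(Add(25, Mul(Pow(2, -1), -18)), 3) = Mul(Add(25, Mul(Rational(1, 2), -18)), 3) = Mul(Add(25, -9), 3) = Mul(16, 3) = 48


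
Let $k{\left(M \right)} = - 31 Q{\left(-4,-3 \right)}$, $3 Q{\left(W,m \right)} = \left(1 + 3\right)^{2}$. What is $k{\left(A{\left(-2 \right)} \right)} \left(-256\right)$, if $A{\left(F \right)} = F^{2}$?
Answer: $\frac{126976}{3} \approx 42325.0$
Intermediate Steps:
$Q{\left(W,m \right)} = \frac{16}{3}$ ($Q{\left(W,m \right)} = \frac{\left(1 + 3\right)^{2}}{3} = \frac{4^{2}}{3} = \frac{1}{3} \cdot 16 = \frac{16}{3}$)
$k{\left(M \right)} = - \frac{496}{3}$ ($k{\left(M \right)} = \left(-31\right) \frac{16}{3} = - \frac{496}{3}$)
$k{\left(A{\left(-2 \right)} \right)} \left(-256\right) = \left(- \frac{496}{3}\right) \left(-256\right) = \frac{126976}{3}$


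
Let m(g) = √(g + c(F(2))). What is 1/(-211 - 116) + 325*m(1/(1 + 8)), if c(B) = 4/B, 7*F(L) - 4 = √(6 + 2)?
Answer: -1/327 + 325*√(128 + √2)/(3*√(2 + √2)) ≈ 666.97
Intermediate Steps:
F(L) = 4/7 + 2*√2/7 (F(L) = 4/7 + √(6 + 2)/7 = 4/7 + √8/7 = 4/7 + (2*√2)/7 = 4/7 + 2*√2/7)
m(g) = √(g + 4/(4/7 + 2*√2/7))
1/(-211 - 116) + 325*m(1/(1 + 8)) = 1/(-211 - 116) + 325*(√(14 + (2 + √2)/(1 + 8))/√(2 + √2)) = 1/(-327) + 325*(√(14 + (2 + √2)/9)/√(2 + √2)) = -1/327 + 325*(√(14 + (2 + √2)/9)/√(2 + √2)) = -1/327 + 325*(√(14 + (2/9 + √2/9))/√(2 + √2)) = -1/327 + 325*(√(128/9 + √2/9)/√(2 + √2)) = -1/327 + 325*√(128/9 + √2/9)/√(2 + √2)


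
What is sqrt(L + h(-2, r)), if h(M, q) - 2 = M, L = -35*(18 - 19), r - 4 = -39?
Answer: sqrt(35) ≈ 5.9161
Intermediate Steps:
r = -35 (r = 4 - 39 = -35)
L = 35 (L = -35*(-1) = 35)
h(M, q) = 2 + M
sqrt(L + h(-2, r)) = sqrt(35 + (2 - 2)) = sqrt(35 + 0) = sqrt(35)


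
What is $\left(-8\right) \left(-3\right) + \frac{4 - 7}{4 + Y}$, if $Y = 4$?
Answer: $\frac{189}{8} \approx 23.625$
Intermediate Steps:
$\left(-8\right) \left(-3\right) + \frac{4 - 7}{4 + Y} = \left(-8\right) \left(-3\right) + \frac{4 - 7}{4 + 4} = 24 - \frac{3}{8} = \frac{189}{8}$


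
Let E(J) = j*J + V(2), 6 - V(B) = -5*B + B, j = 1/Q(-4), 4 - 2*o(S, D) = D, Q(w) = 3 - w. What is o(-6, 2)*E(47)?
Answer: 145/7 ≈ 20.714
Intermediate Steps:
o(S, D) = 2 - D/2
j = ⅐ (j = 1/(3 - 1*(-4)) = 1/(3 + 4) = 1/7 = ⅐ ≈ 0.14286)
V(B) = 6 + 4*B (V(B) = 6 - (-5*B + B) = 6 - (-4)*B = 6 + 4*B)
E(J) = 14 + J/7 (E(J) = J/7 + (6 + 4*2) = J/7 + (6 + 8) = J/7 + 14 = 14 + J/7)
o(-6, 2)*E(47) = (2 - ½*2)*(14 + (⅐)*47) = (2 - 1)*(14 + 47/7) = 1*(145/7) = 145/7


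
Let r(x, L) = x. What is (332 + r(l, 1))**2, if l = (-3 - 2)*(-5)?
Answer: 127449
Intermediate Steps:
l = 25 (l = -5*(-5) = 25)
(332 + r(l, 1))**2 = (332 + 25)**2 = 357**2 = 127449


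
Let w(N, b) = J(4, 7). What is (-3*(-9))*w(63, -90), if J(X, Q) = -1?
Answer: -27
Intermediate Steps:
w(N, b) = -1
(-3*(-9))*w(63, -90) = -3*(-9)*(-1) = 27*(-1) = -27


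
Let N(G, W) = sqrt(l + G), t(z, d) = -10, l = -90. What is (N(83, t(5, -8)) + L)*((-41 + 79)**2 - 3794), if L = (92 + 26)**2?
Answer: -32721400 - 2350*I*sqrt(7) ≈ -3.2721e+7 - 6217.5*I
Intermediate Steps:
L = 13924 (L = 118**2 = 13924)
N(G, W) = sqrt(-90 + G)
(N(83, t(5, -8)) + L)*((-41 + 79)**2 - 3794) = (sqrt(-90 + 83) + 13924)*((-41 + 79)**2 - 3794) = (sqrt(-7) + 13924)*(38**2 - 3794) = (I*sqrt(7) + 13924)*(1444 - 3794) = (13924 + I*sqrt(7))*(-2350) = -32721400 - 2350*I*sqrt(7)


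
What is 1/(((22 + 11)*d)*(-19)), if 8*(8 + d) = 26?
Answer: 4/11913 ≈ 0.00033577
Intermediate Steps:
d = -19/4 (d = -8 + (⅛)*26 = -8 + 13/4 = -19/4 ≈ -4.7500)
1/(((22 + 11)*d)*(-19)) = 1/(((22 + 11)*(-19/4))*(-19)) = 1/((33*(-19/4))*(-19)) = 1/(-627/4*(-19)) = 1/(11913/4) = 4/11913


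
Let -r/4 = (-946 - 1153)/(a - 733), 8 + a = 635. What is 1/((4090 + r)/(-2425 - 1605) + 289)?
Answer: 106795/30757469 ≈ 0.0034722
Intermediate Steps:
a = 627 (a = -8 + 635 = 627)
r = -4198/53 (r = -4*(-946 - 1153)/(627 - 733) = -(-8396)/(-106) = -(-8396)*(-1)/106 = -4*2099/106 = -4198/53 ≈ -79.208)
1/((4090 + r)/(-2425 - 1605) + 289) = 1/((4090 - 4198/53)/(-2425 - 1605) + 289) = 1/((212572/53)/(-4030) + 289) = 1/((212572/53)*(-1/4030) + 289) = 1/(-106286/106795 + 289) = 1/(30757469/106795) = 106795/30757469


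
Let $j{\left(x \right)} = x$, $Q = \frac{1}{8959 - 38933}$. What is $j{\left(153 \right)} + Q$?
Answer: $\frac{4586021}{29974} \approx 153.0$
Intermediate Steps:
$Q = - \frac{1}{29974}$ ($Q = \frac{1}{-29974} = - \frac{1}{29974} \approx -3.3362 \cdot 10^{-5}$)
$j{\left(153 \right)} + Q = 153 - \frac{1}{29974} = \frac{4586021}{29974}$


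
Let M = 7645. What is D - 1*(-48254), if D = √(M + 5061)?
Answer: 48254 + √12706 ≈ 48367.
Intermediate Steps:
D = √12706 (D = √(7645 + 5061) = √12706 ≈ 112.72)
D - 1*(-48254) = √12706 - 1*(-48254) = √12706 + 48254 = 48254 + √12706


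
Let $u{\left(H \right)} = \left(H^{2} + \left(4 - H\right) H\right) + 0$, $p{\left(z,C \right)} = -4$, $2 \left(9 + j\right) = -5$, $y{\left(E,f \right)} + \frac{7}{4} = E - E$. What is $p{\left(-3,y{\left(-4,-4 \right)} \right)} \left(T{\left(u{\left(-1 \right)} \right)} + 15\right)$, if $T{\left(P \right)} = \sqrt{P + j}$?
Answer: $-60 - 2 i \sqrt{62} \approx -60.0 - 15.748 i$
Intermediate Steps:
$y{\left(E,f \right)} = - \frac{7}{4}$ ($y{\left(E,f \right)} = - \frac{7}{4} + \left(E - E\right) = - \frac{7}{4} + 0 = - \frac{7}{4}$)
$j = - \frac{23}{2}$ ($j = -9 + \frac{1}{2} \left(-5\right) = -9 - \frac{5}{2} = - \frac{23}{2} \approx -11.5$)
$u{\left(H \right)} = H^{2} + H \left(4 - H\right)$ ($u{\left(H \right)} = \left(H^{2} + H \left(4 - H\right)\right) + 0 = H^{2} + H \left(4 - H\right)$)
$T{\left(P \right)} = \sqrt{- \frac{23}{2} + P}$ ($T{\left(P \right)} = \sqrt{P - \frac{23}{2}} = \sqrt{- \frac{23}{2} + P}$)
$p{\left(-3,y{\left(-4,-4 \right)} \right)} \left(T{\left(u{\left(-1 \right)} \right)} + 15\right) = - 4 \left(\frac{\sqrt{-46 + 4 \cdot 4 \left(-1\right)}}{2} + 15\right) = - 4 \left(\frac{\sqrt{-46 + 4 \left(-4\right)}}{2} + 15\right) = - 4 \left(\frac{\sqrt{-46 - 16}}{2} + 15\right) = - 4 \left(\frac{\sqrt{-62}}{2} + 15\right) = - 4 \left(\frac{i \sqrt{62}}{2} + 15\right) = - 4 \left(15 + \frac{i \sqrt{62}}{2}\right) = -60 - 2 i \sqrt{62}$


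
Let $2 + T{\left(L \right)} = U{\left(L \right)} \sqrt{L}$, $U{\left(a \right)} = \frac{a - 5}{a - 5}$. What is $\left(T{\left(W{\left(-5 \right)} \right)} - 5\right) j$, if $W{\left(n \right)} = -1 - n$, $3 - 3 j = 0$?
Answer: $-5$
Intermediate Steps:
$j = 1$ ($j = 1 - 0 = 1 + 0 = 1$)
$U{\left(a \right)} = 1$ ($U{\left(a \right)} = \frac{a - 5}{-5 + a} = \frac{-5 + a}{-5 + a} = 1$)
$T{\left(L \right)} = -2 + \sqrt{L}$ ($T{\left(L \right)} = -2 + 1 \sqrt{L} = -2 + \sqrt{L}$)
$\left(T{\left(W{\left(-5 \right)} \right)} - 5\right) j = \left(\left(-2 + \sqrt{-1 - -5}\right) - 5\right) 1 = \left(\left(-2 + \sqrt{-1 + 5}\right) - 5\right) 1 = \left(\left(-2 + \sqrt{4}\right) - 5\right) 1 = \left(\left(-2 + 2\right) - 5\right) 1 = \left(0 - 5\right) 1 = \left(-5\right) 1 = -5$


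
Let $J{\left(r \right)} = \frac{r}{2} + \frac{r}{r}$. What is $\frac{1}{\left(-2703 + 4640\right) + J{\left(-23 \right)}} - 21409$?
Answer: $- \frac{82488875}{3853} \approx -21409.0$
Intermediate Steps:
$J{\left(r \right)} = 1 + \frac{r}{2}$ ($J{\left(r \right)} = r \frac{1}{2} + 1 = \frac{r}{2} + 1 = 1 + \frac{r}{2}$)
$\frac{1}{\left(-2703 + 4640\right) + J{\left(-23 \right)}} - 21409 = \frac{1}{\left(-2703 + 4640\right) + \left(1 + \frac{1}{2} \left(-23\right)\right)} - 21409 = \frac{1}{1937 + \left(1 - \frac{23}{2}\right)} - 21409 = \frac{1}{1937 - \frac{21}{2}} - 21409 = \frac{1}{\frac{3853}{2}} - 21409 = \frac{2}{3853} - 21409 = - \frac{82488875}{3853}$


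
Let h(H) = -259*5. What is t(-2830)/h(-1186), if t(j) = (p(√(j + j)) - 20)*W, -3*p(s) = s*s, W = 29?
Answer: -4640/111 ≈ -41.802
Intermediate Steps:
p(s) = -s²/3 (p(s) = -s*s/3 = -s²/3)
h(H) = -1295
t(j) = -580 - 58*j/3 (t(j) = (-2*j/3 - 20)*29 = (-20 - 2*j/3)*29 = -580 - 58*j/3)
t(-2830)/h(-1186) = (-580 - 58/3*(-2830))/(-1295) = (-580 + 164140/3)*(-1/1295) = (162400/3)*(-1/1295) = -4640/111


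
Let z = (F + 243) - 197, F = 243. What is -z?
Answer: -289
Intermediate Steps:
z = 289 (z = (243 + 243) - 197 = 486 - 197 = 289)
-z = -1*289 = -289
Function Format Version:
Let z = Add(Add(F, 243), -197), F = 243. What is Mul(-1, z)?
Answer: -289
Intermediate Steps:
z = 289 (z = Add(Add(243, 243), -197) = Add(486, -197) = 289)
Mul(-1, z) = Mul(-1, 289) = -289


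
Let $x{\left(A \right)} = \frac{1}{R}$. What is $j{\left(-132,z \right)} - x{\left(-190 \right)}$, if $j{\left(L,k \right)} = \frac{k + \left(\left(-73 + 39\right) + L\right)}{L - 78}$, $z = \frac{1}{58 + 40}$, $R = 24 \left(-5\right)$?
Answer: $\frac{10959}{13720} \approx 0.79876$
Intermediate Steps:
$R = -120$
$z = \frac{1}{98} \approx 0.010204$
$j{\left(L,k \right)} = \frac{-34 + L + k}{-78 + L}$ ($j{\left(L,k \right)} = \frac{k + \left(-34 + L\right)}{-78 + L} = \frac{-34 + L + k}{-78 + L}$)
$x{\left(A \right)} = - \frac{1}{120}$ ($x{\left(A \right)} = \frac{1}{-120} = - \frac{1}{120}$)
$j{\left(-132,z \right)} - x{\left(-190 \right)} = \frac{-34 - 132 + \frac{1}{98}}{-78 - 132} - - \frac{1}{120} = \frac{1}{-210} \left(- \frac{16267}{98}\right) + \frac{1}{120} = \left(- \frac{1}{210}\right) \left(- \frac{16267}{98}\right) + \frac{1}{120} = \frac{16267}{20580} + \frac{1}{120} = \frac{10959}{13720}$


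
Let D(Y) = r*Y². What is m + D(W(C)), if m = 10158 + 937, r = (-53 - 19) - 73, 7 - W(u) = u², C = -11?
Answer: -1873325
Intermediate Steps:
W(u) = 7 - u²
r = -145 (r = -72 - 73 = -145)
D(Y) = -145*Y²
m = 11095
m + D(W(C)) = 11095 - 145*(7 - 1*(-11)²)² = 11095 - 145*(7 - 1*121)² = 11095 - 145*(7 - 121)² = 11095 - 145*(-114)² = 11095 - 145*12996 = 11095 - 1884420 = -1873325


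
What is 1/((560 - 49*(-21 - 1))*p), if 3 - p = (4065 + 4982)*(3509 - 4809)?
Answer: 1/19264686714 ≈ 5.1908e-11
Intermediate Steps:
p = 11761103 (p = 3 - (4065 + 4982)*(3509 - 4809) = 3 - 9047*(-1300) = 3 - 1*(-11761100) = 3 + 11761100 = 11761103)
1/((560 - 49*(-21 - 1))*p) = 1/(560 - 49*(-21 - 1)*11761103) = (1/11761103)/(560 - 49*(-22)) = (1/11761103)/(560 + 1078) = (1/11761103)/1638 = (1/1638)*(1/11761103) = 1/19264686714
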